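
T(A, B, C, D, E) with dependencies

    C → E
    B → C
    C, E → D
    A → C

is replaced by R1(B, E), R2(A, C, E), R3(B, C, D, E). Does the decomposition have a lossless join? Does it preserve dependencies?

Lossless test (chase): Rows 1 and 3 agree on B; apply B→C and equate their C entries. Rows 1 and 2 agree on C, E; apply C, E→D and equate their D entries. Rows 1 and 3 agree on C, E; apply C, E→D and equate their D entries. No row becomes fully distinguished — the join is lossy.
Dependency preservation: every FD's attributes lie within a single fragment, so each can be enforced locally — preserved.

lossy but dependency-preserving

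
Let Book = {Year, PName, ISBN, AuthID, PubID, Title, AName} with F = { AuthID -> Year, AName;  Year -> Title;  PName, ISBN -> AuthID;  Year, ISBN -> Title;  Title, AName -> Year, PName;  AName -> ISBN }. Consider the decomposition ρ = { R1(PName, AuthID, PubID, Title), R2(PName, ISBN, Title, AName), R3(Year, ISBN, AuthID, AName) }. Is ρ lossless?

Chase test. Columns are Year, PName, ISBN, AuthID, PubID, Title, AName; row i has aⱼ where attribute j ∈ Ri, else bᵢⱼ.
Initial tableau (one row per fragment):
  row 1: b11 a2 b13 a4 a5 a6 b17
  row 2: b21 a2 a3 b24 b25 a6 a7
  row 3: a1 b32 a3 a4 b35 b36 a7
Rows 1 and 3 agree on AuthID; apply AuthID→Year, AName and equate their Year, AName entries.
Rows 1 and 3 agree on Year; apply Year→Title and equate their Title entries.
Rows 1 and 2 agree on Title, AName; apply Title, AName→Year, PName and equate their Year, PName entries.
Rows 1 and 3 agree on Title, AName; apply Title, AName→Year, PName and equate their Year, PName entries.
Rows 1 and 2 agree on AName; apply AName→ISBN and equate their ISBN entries.
Rows 1 and 2 agree on PName, ISBN; apply PName, ISBN→AuthID and equate their AuthID entries.
Row 1 is now all distinguished symbols — the join is lossless.

Yes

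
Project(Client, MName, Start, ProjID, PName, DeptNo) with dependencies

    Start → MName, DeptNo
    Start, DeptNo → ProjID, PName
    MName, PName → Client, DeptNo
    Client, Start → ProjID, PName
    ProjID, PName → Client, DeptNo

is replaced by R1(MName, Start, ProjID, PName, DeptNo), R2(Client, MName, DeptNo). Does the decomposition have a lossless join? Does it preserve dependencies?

Lossless test: (MName, DeptNo)⁺ = {MName, DeptNo}, which is a superkey of neither fragment — lossy.
Dependency preservation: the restricted closure of {MName, PName} across the fragments never reaches {Client, DeptNo}, so MName, PName → Client, DeptNo cannot be enforced without a join — not preserved.

lossy and not dependency-preserving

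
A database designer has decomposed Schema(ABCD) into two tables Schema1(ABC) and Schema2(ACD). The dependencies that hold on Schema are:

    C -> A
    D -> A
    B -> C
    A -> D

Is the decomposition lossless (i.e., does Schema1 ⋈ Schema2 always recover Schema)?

Common attributes: Schema1 ∩ Schema2 = {AC}.
Closure of {AC}: A → D applies, adding D. So (AC)⁺ = {ACD}.
This closure contains every attribute of Schema2, so Schema1 ∩ Schema2 → Schema2. The join is lossless.

Yes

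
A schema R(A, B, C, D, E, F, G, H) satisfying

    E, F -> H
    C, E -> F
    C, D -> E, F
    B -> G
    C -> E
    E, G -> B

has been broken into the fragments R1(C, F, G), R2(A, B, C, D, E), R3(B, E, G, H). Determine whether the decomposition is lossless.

No

Chase test. Columns are A, B, C, D, E, F, G, H; row i has aⱼ where attribute j ∈ Ri, else bᵢⱼ.
Initial tableau (one row per fragment):
  row 1: b11 b12 a3 b14 b15 a6 a7 b18
  row 2: a1 a2 a3 a4 a5 b26 b27 b28
  row 3: b31 a2 b33 b34 a5 b36 a7 a8
Rows 2 and 3 agree on B; apply B→G and equate their G entries.
Rows 1 and 2 agree on C; apply C→E and equate their E entries.
Rows 1 and 2 agree on E, G; apply E, G→B and equate their B entries.
Rows 1 and 2 agree on C, E; apply C, E→F and equate their F entries.
Rows 1 and 2 agree on E, F; apply E, F→H and equate their H entries.
No row becomes fully distinguished — the join is lossy.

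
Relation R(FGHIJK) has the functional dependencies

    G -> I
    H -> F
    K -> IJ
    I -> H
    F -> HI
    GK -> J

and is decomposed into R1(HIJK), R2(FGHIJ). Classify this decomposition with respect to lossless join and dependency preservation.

Lossless test: (HIJ)⁺ = {FHIJ}, which is a superkey of neither fragment — lossy.
Dependency preservation: GK → J is not contained in any single fragment, but the restricted closure of its left-hand side across the fragments still reaches the right-hand side; the remaining FDs each lie inside some fragment. All dependencies are preserved.

lossy but dependency-preserving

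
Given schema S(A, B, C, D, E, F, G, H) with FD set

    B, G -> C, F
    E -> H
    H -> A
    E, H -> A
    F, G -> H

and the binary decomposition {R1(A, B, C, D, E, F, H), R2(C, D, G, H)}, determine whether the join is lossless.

No

Common attributes: R1 ∩ R2 = {C, D, H}.
Closure of {C, D, H}: H → A applies, adding A. So (C, D, H)⁺ = {A, C, D, H}.
The closure contains neither all of R1 = {A, B, C, D, E, F, H} nor all of R2 = {C, D, G, H}, so the common attributes are not a superkey of either fragment. The join is lossy.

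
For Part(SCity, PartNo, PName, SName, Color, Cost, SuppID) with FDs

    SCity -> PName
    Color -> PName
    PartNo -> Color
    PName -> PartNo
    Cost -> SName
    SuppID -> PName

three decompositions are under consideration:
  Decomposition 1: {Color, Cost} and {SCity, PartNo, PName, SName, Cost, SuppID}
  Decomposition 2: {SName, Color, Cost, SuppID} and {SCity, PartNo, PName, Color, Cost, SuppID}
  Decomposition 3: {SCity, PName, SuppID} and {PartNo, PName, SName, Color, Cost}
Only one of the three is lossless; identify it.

Decomposition 2

Decomposition 1: common = {Cost}, closure = {SName, Cost} → lossy.
Decomposition 2: common = {Color, Cost, SuppID}, closure = {PartNo, PName, SName, Color, Cost, SuppID} → lossless.
Decomposition 3: common = {PName}, closure = {PartNo, PName, Color} → lossy.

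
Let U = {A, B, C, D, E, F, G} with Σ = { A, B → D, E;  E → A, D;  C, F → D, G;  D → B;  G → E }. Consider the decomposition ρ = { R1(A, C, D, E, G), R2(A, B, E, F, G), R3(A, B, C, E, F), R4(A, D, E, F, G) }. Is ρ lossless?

No

Chase test. Columns are A, B, C, D, E, F, G; row i has aⱼ where attribute j ∈ Ri, else bᵢⱼ.
Initial tableau (one row per fragment):
  row 1: a1 b12 a3 a4 a5 b16 a7
  row 2: a1 a2 b23 b24 a5 a6 a7
  row 3: a1 a2 a3 b34 a5 a6 b37
  row 4: a1 b42 b43 a4 a5 a6 a7
Rows 2 and 3 agree on A, B; apply A, B→D, E and equate their D, E entries.
Rows 1 and 2 agree on E; apply E→A, D and equate their A, D entries.
Rows 1 and 2 agree on D; apply D→B and equate their B entries.
Rows 1 and 4 agree on D; apply D→B and equate their B entries.
No row becomes fully distinguished — the join is lossy.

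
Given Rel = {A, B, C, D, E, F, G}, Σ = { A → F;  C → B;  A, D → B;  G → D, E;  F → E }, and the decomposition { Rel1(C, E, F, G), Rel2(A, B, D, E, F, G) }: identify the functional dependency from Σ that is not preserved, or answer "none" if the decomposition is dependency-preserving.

Check C → B: no single fragment contains all of {B, C}, and the restricted closure of {C} across the fragments never reaches {B}.
A → F is preserved.
A, D → B is preserved.
G → D, E is preserved.
F → E is preserved.

C → B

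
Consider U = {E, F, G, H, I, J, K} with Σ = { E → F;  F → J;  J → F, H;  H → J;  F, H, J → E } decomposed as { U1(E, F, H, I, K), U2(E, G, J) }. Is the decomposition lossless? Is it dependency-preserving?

Lossless test: (E)⁺ = {E, F, H, J}, which is a superkey of neither fragment — lossy.
Dependency preservation: F → J; J → F, H; H → J; F, H, J → E are not contained in any single fragment, but the restricted closure of each left-hand side across the fragments still reaches the right-hand side; the remaining FDs each lie inside some fragment. All dependencies are preserved.

lossy but dependency-preserving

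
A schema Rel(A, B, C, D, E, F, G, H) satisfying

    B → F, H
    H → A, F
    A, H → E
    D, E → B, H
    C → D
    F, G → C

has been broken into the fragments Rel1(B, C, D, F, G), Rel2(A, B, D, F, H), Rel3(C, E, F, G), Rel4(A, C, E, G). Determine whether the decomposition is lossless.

No

Chase test. Columns are A, B, C, D, E, F, G, H; row i has aⱼ where attribute j ∈ Reli, else bᵢⱼ.
Initial tableau (one row per fragment):
  row 1: b11 a2 a3 a4 b15 a6 a7 b18
  row 2: a1 a2 b23 a4 b25 a6 b27 a8
  row 3: b31 b32 a3 b34 a5 a6 a7 b38
  row 4: a1 b42 a3 b44 a5 b46 a7 b48
Rows 1 and 2 agree on B; apply B→F, H and equate their F, H entries.
Rows 1 and 2 agree on H; apply H→A, F and equate their A, F entries.
Rows 1 and 2 agree on A, H; apply A, H→E and equate their E entries.
Rows 1 and 3 agree on C; apply C→D and equate their D entries.
Rows 1 and 4 agree on C; apply C→D and equate their D entries.
Rows 3 and 4 agree on D, E; apply D, E→B, H and equate their B, H entries.
Rows 3 and 4 agree on B; apply B→F, H and equate their F, H entries.
Rows 3 and 4 agree on H; apply H→A, F and equate their A, F entries.
No row becomes fully distinguished — the join is lossy.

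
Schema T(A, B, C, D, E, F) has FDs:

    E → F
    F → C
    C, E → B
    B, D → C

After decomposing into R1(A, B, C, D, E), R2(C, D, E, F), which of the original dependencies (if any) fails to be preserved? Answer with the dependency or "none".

none

E → F lies within R2.
F → C lies within R2.
C, E → B lies within R1.
B, D → C lies within R1.
Every dependency is enforceable on the fragments, so the decomposition is dependency-preserving.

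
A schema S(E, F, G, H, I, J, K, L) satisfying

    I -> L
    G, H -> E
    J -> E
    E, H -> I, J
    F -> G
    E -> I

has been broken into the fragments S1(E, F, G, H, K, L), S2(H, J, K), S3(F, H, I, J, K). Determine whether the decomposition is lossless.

Yes

Chase test. Columns are E, F, G, H, I, J, K, L; row i has aⱼ where attribute j ∈ Si, else bᵢⱼ.
Initial tableau (one row per fragment):
  row 1: a1 a2 a3 a4 b15 b16 a7 a8
  row 2: b21 b22 b23 a4 b25 a6 a7 b28
  row 3: b31 a2 b33 a4 a5 a6 a7 b38
Rows 2 and 3 agree on J; apply J→E and equate their E entries.
Rows 2 and 3 agree on E, H; apply E, H→I, J and equate their I, J entries.
Rows 1 and 3 agree on F; apply F→G and equate their G entries.
Rows 2 and 3 agree on I; apply I→L and equate their L entries.
Rows 1 and 3 agree on G, H; apply G, H→E and equate their E entries.
Rows 1 and 2 agree on E, H; apply E, H→I, J and equate their I, J entries.
Rows 1 and 2 agree on I; apply I→L and equate their L entries.
Row 1 is now all distinguished symbols — the join is lossless.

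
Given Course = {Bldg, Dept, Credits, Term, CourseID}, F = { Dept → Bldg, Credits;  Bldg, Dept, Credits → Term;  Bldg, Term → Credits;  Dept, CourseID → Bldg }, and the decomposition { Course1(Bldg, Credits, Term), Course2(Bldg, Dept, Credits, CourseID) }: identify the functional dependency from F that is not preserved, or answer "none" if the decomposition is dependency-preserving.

Bldg, Dept, Credits → Term

Check Bldg, Dept, Credits → Term: no single fragment contains all of {Bldg, Dept, Credits, Term}, and the restricted closure of {Bldg, Dept, Credits} across the fragments never reaches {Term}.
Dept → Bldg, Credits is preserved.
Bldg, Term → Credits is preserved.
Dept, CourseID → Bldg is preserved.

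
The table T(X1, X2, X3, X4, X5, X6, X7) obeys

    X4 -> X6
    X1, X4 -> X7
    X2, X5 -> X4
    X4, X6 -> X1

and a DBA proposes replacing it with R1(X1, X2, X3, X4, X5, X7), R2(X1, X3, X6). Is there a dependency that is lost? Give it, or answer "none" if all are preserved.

Check X4 → X6: no single fragment contains all of {X4, X6}, and the restricted closure of {X4} across the fragments never reaches {X6}.
X1, X4 → X7 is preserved.
X2, X5 → X4 is preserved.
X4, X6 → X1 is preserved.

X4 -> X6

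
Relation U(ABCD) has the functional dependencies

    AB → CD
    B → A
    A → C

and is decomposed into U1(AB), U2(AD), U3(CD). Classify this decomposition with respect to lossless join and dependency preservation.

Lossless test (chase): Rows 1 and 2 agree on A; apply A→C and equate their C entries. No row becomes fully distinguished — the join is lossy.
Dependency preservation: the restricted closure of {AB} across the fragments never reaches {CD}, so AB → CD cannot be enforced without a join — not preserved.

lossy and not dependency-preserving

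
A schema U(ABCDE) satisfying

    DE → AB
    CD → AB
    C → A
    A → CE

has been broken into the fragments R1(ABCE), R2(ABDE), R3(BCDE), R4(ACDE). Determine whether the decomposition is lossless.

Yes

Chase test. Columns are ABCDE; row i has aⱼ where attribute j ∈ Ri, else bᵢⱼ.
Initial tableau (one row per fragment):
  row 1: a1 a2 a3 b14 a5
  row 2: a1 a2 b23 a4 a5
  row 3: b31 a2 a3 a4 a5
  row 4: a1 b42 a3 a4 a5
Rows 2 and 3 agree on DE; apply DE→AB and equate their AB entries.
Rows 2 and 4 agree on DE; apply DE→AB and equate their AB entries.
Rows 1 and 2 agree on A; apply A→CE and equate their CE entries.
Row 2 is now all distinguished symbols — the join is lossless.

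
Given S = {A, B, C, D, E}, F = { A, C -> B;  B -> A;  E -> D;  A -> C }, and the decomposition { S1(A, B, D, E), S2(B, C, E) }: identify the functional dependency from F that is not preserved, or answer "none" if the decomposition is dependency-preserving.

A, C → B: restricted closure across fragments reaches B.
B → A lies within S1.
E → D lies within S1.
A → C: restricted closure across fragments reaches C.
Every dependency is enforceable on the fragments, so the decomposition is dependency-preserving.

none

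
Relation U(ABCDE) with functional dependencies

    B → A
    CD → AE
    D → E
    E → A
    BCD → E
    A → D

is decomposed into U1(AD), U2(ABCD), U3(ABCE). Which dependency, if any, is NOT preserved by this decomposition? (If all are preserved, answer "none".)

B → A lies within U2.
CD → AE: restricted closure across fragments reaches AE.
D → E: restricted closure across fragments reaches E.
E → A lies within U3.
BCD → E: restricted closure across fragments reaches E.
A → D lies within U1.
Every dependency is enforceable on the fragments, so the decomposition is dependency-preserving.

none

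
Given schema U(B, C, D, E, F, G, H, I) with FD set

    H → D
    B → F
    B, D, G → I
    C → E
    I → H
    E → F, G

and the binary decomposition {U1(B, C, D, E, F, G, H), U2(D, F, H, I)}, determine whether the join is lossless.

Common attributes: U1 ∩ U2 = {D, F, H}.
No dependency enlarges {D, F, H}, so (D, F, H)⁺ = {D, F, H}.
The closure contains neither all of U1 = {B, C, D, E, F, G, H} nor all of U2 = {D, F, H, I}, so the common attributes are not a superkey of either fragment. The join is lossy.

No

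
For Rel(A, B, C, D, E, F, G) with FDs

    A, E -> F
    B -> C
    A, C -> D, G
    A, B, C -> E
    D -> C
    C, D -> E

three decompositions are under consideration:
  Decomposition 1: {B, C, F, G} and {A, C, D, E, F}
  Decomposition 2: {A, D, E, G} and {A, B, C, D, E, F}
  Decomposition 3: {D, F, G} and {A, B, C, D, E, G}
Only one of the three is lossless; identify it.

Decomposition 2

Decomposition 1: common = {C, F}, closure = {C, F} → lossy.
Decomposition 2: common = {A, D, E}, closure = {A, C, D, E, F, G} → lossless.
Decomposition 3: common = {D, G}, closure = {C, D, E, G} → lossy.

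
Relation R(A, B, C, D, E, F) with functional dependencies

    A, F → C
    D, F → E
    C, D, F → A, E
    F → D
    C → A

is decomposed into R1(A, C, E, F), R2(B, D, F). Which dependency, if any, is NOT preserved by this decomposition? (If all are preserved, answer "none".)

A, F → C lies within R1.
D, F → E: restricted closure across fragments reaches E.
C, D, F → A, E: restricted closure across fragments reaches A, E.
F → D lies within R2.
C → A lies within R1.
Every dependency is enforceable on the fragments, so the decomposition is dependency-preserving.

none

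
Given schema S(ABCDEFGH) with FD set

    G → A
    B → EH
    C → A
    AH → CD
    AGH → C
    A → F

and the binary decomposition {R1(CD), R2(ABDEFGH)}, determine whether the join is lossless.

No

Common attributes: R1 ∩ R2 = {D}.
No dependency enlarges {D}, so (D)⁺ = {D}.
The closure contains neither all of R1 = {CD} nor all of R2 = {ABDEFGH}, so the common attributes are not a superkey of either fragment. The join is lossy.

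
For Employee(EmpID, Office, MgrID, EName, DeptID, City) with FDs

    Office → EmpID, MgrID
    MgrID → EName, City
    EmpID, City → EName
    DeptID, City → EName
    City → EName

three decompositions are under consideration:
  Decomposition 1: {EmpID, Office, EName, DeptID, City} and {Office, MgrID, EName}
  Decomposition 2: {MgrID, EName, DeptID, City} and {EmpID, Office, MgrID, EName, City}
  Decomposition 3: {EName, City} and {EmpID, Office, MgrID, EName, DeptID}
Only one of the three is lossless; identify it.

Decomposition 1

Decomposition 1: common = {Office, EName}, closure = {EmpID, Office, MgrID, EName, City} → lossless.
Decomposition 2: common = {MgrID, EName, City}, closure = {MgrID, EName, City} → lossy.
Decomposition 3: common = {EName}, closure = {EName} → lossy.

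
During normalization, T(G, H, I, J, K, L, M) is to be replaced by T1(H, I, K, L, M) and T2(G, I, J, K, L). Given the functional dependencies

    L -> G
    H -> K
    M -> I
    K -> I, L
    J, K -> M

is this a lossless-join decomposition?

Common attributes: T1 ∩ T2 = {I, K, L}.
Closure of {I, K, L}: L → G applies, adding G. So (I, K, L)⁺ = {G, I, K, L}.
The closure contains neither all of T1 = {H, I, K, L, M} nor all of T2 = {G, I, J, K, L}, so the common attributes are not a superkey of either fragment. The join is lossy.

No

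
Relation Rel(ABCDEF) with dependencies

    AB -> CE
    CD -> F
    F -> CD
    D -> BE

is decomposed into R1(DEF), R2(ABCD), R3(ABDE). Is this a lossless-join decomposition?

No

Chase test. Columns are ABCDEF; row i has aⱼ where attribute j ∈ Ri, else bᵢⱼ.
Initial tableau (one row per fragment):
  row 1: b11 b12 b13 a4 a5 a6
  row 2: a1 a2 a3 a4 b25 b26
  row 3: a1 a2 b33 a4 a5 b36
Rows 2 and 3 agree on AB; apply AB→CE and equate their CE entries.
Rows 2 and 3 agree on CD; apply CD→F and equate their F entries.
Rows 1 and 2 agree on D; apply D→BE and equate their BE entries.
No row becomes fully distinguished — the join is lossy.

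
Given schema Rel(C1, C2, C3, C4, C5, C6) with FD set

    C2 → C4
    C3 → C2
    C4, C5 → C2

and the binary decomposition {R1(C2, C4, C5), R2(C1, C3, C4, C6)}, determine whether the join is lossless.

Common attributes: R1 ∩ R2 = {C4}.
No dependency enlarges {C4}, so (C4)⁺ = {C4}.
The closure contains neither all of R1 = {C2, C4, C5} nor all of R2 = {C1, C3, C4, C6}, so the common attributes are not a superkey of either fragment. The join is lossy.

No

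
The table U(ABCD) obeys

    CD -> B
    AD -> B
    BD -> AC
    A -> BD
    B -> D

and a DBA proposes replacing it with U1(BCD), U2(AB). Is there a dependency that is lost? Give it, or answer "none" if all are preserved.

CD → B lies within U1.
AD → B: restricted closure across fragments reaches B.
BD → AC: restricted closure across fragments reaches AC.
A → BD: restricted closure across fragments reaches BD.
B → D lies within U1.
Every dependency is enforceable on the fragments, so the decomposition is dependency-preserving.

none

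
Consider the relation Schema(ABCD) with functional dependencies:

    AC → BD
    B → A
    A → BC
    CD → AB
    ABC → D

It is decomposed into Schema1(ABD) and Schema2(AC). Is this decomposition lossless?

Common attributes: Schema1 ∩ Schema2 = {A}.
Closure of {A}: A → BC applies, adding BC; ABC → D applies, adding D. So (A)⁺ = {ABCD}.
This closure contains every attribute of Schema1, so Schema1 ∩ Schema2 → Schema1. The join is lossless.

Yes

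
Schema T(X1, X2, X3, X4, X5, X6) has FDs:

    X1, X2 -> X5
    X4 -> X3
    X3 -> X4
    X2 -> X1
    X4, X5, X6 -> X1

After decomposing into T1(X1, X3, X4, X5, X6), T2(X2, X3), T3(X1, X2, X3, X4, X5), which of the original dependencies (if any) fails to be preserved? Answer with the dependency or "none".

X1, X2 → X5 lies within T3.
X4 → X3 lies within T1.
X3 → X4 lies within T1.
X2 → X1 lies within T3.
X4, X5, X6 → X1 lies within T1.
Every dependency is enforceable on the fragments, so the decomposition is dependency-preserving.

none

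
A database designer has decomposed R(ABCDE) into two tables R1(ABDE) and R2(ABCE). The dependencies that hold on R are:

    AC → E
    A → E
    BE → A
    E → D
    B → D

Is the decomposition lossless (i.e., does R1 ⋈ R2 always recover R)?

Common attributes: R1 ∩ R2 = {ABE}.
Closure of {ABE}: E → D applies, adding D. So (ABE)⁺ = {ABDE}.
This closure contains every attribute of R1, so R1 ∩ R2 → R1. The join is lossless.

Yes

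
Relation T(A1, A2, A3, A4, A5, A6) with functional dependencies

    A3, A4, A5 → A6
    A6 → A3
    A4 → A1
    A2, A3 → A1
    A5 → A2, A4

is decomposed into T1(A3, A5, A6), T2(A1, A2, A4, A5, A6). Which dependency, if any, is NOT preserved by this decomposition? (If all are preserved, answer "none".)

A2, A3 → A1

Check A2, A3 → A1: no single fragment contains all of {A1, A2, A3}, and the restricted closure of {A2, A3} across the fragments never reaches {A1}.
A3, A4, A5 → A6 is preserved.
A6 → A3 is preserved.
A4 → A1 is preserved.
A5 → A2, A4 is preserved.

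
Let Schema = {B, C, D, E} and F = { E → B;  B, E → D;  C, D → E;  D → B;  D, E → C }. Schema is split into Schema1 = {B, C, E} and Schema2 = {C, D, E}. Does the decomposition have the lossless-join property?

Common attributes: Schema1 ∩ Schema2 = {C, E}.
Closure of {C, E}: E → B applies, adding B; B, E → D applies, adding D. So (C, E)⁺ = {B, C, D, E}.
This closure contains every attribute of Schema1, so Schema1 ∩ Schema2 → Schema1. The join is lossless.

Yes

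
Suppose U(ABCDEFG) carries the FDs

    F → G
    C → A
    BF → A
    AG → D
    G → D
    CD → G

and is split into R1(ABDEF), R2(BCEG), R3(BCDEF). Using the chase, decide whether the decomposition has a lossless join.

No

Chase test. Columns are ABCDEFG; row i has aⱼ where attribute j ∈ Ri, else bᵢⱼ.
Initial tableau (one row per fragment):
  row 1: a1 a2 b13 a4 a5 a6 b17
  row 2: b21 a2 a3 b24 a5 b26 a7
  row 3: b31 a2 a3 a4 a5 a6 b37
Rows 1 and 3 agree on F; apply F→G and equate their G entries.
Rows 2 and 3 agree on C; apply C→A and equate their A entries.
Rows 1 and 3 agree on BF; apply BF→A and equate their A entries.
No row becomes fully distinguished — the join is lossy.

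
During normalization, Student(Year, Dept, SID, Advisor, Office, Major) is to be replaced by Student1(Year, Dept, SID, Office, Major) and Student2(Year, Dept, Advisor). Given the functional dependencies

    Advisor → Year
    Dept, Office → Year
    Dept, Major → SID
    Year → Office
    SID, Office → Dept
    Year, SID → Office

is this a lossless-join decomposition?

No

Common attributes: Student1 ∩ Student2 = {Year, Dept}.
Closure of {Year, Dept}: Year → Office applies, adding Office. So (Year, Dept)⁺ = {Year, Dept, Office}.
The closure contains neither all of Student1 = {Year, Dept, SID, Office, Major} nor all of Student2 = {Year, Dept, Advisor}, so the common attributes are not a superkey of either fragment. The join is lossy.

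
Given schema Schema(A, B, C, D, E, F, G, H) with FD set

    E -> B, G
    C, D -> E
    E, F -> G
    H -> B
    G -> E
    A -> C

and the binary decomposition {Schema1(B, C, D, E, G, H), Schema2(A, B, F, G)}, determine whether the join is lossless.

No

Common attributes: Schema1 ∩ Schema2 = {B, G}.
Closure of {B, G}: G → E applies, adding E. So (B, G)⁺ = {B, E, G}.
The closure contains neither all of Schema1 = {B, C, D, E, G, H} nor all of Schema2 = {A, B, F, G}, so the common attributes are not a superkey of either fragment. The join is lossy.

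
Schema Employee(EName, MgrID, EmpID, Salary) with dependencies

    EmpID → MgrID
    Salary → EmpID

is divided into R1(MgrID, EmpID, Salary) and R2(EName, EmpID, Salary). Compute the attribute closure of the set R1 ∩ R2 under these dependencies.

MgrID, EmpID, Salary

R1 ∩ R2 = {EmpID, Salary}.
EmpID → MgrID applies, adding MgrID
Closure: {MgrID, EmpID, Salary}.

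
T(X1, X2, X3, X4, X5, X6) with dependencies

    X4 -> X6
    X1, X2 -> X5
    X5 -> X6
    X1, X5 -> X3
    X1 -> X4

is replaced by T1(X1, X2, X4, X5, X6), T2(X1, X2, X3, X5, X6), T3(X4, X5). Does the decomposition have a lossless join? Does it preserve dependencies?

lossless and dependency-preserving

Lossless test (chase): Rows 1 and 3 agree on X4; apply X4→X6 and equate their X6 entries. Rows 1 and 2 agree on X1, X5; apply X1, X5→X3 and equate their X3 entries. Rows 1 and 2 agree on X1; apply X1→X4 and equate their X4 entries. Row 1 is now all distinguished symbols — the join is lossless.
Dependency preservation: every FD's attributes lie within a single fragment, so each can be enforced locally — preserved.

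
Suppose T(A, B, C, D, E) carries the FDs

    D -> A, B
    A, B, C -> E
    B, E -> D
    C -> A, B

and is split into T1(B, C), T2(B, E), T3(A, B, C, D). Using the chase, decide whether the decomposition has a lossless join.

Chase test. Columns are A, B, C, D, E; row i has aⱼ where attribute j ∈ Ti, else bᵢⱼ.
Initial tableau (one row per fragment):
  row 1: b11 a2 a3 b14 b15
  row 2: b21 a2 b23 b24 a5
  row 3: a1 a2 a3 a4 b35
Rows 1 and 3 agree on C; apply C→A, B and equate their A, B entries.
Rows 1 and 3 agree on A, B, C; apply A, B, C→E and equate their E entries.
Rows 1 and 3 agree on B, E; apply B, E→D and equate their D entries.
No row becomes fully distinguished — the join is lossy.

No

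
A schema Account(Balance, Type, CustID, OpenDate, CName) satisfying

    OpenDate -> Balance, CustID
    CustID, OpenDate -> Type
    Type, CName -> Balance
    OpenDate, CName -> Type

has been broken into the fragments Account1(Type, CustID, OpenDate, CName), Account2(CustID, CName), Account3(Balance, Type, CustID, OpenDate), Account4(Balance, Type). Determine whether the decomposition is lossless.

Yes

Chase test. Columns are Balance, Type, CustID, OpenDate, CName; row i has aⱼ where attribute j ∈ Accounti, else bᵢⱼ.
Initial tableau (one row per fragment):
  row 1: b11 a2 a3 a4 a5
  row 2: b21 b22 a3 b24 a5
  row 3: a1 a2 a3 a4 b35
  row 4: a1 a2 b43 b44 b45
Rows 1 and 3 agree on OpenDate; apply OpenDate→Balance, CustID and equate their Balance, CustID entries.
Row 1 is now all distinguished symbols — the join is lossless.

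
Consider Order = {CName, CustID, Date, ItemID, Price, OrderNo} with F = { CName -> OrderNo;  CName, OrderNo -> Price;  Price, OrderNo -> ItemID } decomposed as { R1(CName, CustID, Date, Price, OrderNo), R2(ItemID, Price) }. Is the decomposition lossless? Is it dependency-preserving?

Lossless test: (Price)⁺ = {Price}, which is a superkey of neither fragment — lossy.
Dependency preservation: the restricted closure of {Price, OrderNo} across the fragments never reaches {ItemID}, so Price, OrderNo → ItemID cannot be enforced without a join — not preserved.

lossy and not dependency-preserving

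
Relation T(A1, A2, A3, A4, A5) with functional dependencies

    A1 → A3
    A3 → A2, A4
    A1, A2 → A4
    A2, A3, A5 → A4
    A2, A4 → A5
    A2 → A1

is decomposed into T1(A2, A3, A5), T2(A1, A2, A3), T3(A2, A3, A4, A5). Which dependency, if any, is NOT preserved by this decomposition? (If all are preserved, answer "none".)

A1 → A3 lies within T2.
A3 → A2, A4 lies within T3.
A1, A2 → A4: restricted closure across fragments reaches A4.
A2, A3, A5 → A4 lies within T3.
A2, A4 → A5 lies within T3.
A2 → A1 lies within T2.
Every dependency is enforceable on the fragments, so the decomposition is dependency-preserving.

none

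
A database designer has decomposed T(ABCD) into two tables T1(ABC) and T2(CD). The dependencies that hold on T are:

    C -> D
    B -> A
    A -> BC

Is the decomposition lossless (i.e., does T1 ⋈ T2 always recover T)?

Common attributes: T1 ∩ T2 = {C}.
Closure of {C}: C → D applies, adding D. So (C)⁺ = {CD}.
This closure contains every attribute of T2, so T1 ∩ T2 → T2. The join is lossless.

Yes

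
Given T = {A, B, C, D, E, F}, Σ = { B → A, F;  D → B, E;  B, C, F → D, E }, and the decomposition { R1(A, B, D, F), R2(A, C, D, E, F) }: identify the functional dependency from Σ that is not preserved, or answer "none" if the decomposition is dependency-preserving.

B, C, F → D, E

Check B, C, F → D, E: no single fragment contains all of {B, C, D, E, F}, and the restricted closure of {B, C, F} across the fragments never reaches {D, E}.
B → A, F is preserved.
D → B, E is preserved.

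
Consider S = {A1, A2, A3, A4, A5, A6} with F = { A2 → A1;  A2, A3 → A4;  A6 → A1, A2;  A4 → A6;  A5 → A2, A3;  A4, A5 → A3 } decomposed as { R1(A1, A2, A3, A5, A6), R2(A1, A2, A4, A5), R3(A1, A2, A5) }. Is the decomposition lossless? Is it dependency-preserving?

Lossless test (chase): Rows 1 and 2 agree on A5; apply A5→A2, A3 and equate their A2, A3 entries. Rows 1 and 3 agree on A5; apply A5→A2, A3 and equate their A2, A3 entries. Rows 1 and 2 agree on A2, A3; apply A2, A3→A4 and equate their A4 entries. Rows 1 and 3 agree on A2, A3; apply A2, A3→A4 and equate their A4 entries. Rows 1 and 2 agree on A4; apply A4→A6 and equate their A6 entries. Rows 1 and 3 agree on A4; apply A4→A6 and equate their A6 entries. Row 1 is now all distinguished symbols — the join is lossless.
Dependency preservation: the restricted closure of {A2, A3} across the fragments never reaches {A4}, so A2, A3 → A4 cannot be enforced without a join — not preserved.

lossless but not dependency-preserving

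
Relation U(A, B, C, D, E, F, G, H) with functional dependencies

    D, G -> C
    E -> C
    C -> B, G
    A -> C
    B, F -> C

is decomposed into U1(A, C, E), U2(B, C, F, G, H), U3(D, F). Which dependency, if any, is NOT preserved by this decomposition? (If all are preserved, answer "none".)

Check D, G → C: no single fragment contains all of {C, D, G}, and the restricted closure of {D, G} across the fragments never reaches {C}.
E → C is preserved.
C → B, G is preserved.
A → C is preserved.
B, F → C is preserved.

D, G -> C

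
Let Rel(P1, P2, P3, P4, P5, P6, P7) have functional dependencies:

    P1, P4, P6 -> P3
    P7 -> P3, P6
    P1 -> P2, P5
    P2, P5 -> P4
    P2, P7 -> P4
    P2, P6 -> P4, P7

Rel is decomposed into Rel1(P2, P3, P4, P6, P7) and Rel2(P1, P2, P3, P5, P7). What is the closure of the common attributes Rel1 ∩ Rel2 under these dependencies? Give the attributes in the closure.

P2, P3, P4, P6, P7

Rel1 ∩ Rel2 = {P2, P3, P7}.
P7 → P3, P6 applies, adding P6
P2, P7 → P4 applies, adding P4
Closure: {P2, P3, P4, P6, P7}.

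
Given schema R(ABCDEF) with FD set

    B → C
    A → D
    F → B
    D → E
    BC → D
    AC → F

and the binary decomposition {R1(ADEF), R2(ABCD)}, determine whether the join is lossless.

No

Common attributes: R1 ∩ R2 = {AD}.
Closure of {AD}: D → E applies, adding E. So (AD)⁺ = {ADE}.
The closure contains neither all of R1 = {ADEF} nor all of R2 = {ABCD}, so the common attributes are not a superkey of either fragment. The join is lossy.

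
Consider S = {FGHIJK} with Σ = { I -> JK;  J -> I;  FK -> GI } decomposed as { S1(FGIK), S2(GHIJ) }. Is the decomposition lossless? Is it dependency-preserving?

lossy but dependency-preserving

Lossless test: (GI)⁺ = {GIJK}, which is a superkey of neither fragment — lossy.
Dependency preservation: I → JK is not contained in any single fragment, but the restricted closure of its left-hand side across the fragments still reaches the right-hand side; the remaining FDs each lie inside some fragment. All dependencies are preserved.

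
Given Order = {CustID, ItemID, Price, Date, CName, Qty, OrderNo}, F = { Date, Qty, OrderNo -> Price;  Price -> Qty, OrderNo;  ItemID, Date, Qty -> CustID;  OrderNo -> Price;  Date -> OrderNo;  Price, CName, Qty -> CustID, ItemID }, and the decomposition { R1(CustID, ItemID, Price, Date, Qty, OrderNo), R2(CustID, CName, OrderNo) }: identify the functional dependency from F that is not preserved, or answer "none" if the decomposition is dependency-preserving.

Check Price, CName, Qty → CustID, ItemID: no single fragment contains all of {CustID, ItemID, Price, CName, Qty}, and the restricted closure of {Price, CName, Qty} across the fragments never reaches {CustID, ItemID}.
Date, Qty, OrderNo → Price is preserved.
Price → Qty, OrderNo is preserved.
ItemID, Date, Qty → CustID is preserved.
OrderNo → Price is preserved.
Date → OrderNo is preserved.

Price, CName, Qty -> CustID, ItemID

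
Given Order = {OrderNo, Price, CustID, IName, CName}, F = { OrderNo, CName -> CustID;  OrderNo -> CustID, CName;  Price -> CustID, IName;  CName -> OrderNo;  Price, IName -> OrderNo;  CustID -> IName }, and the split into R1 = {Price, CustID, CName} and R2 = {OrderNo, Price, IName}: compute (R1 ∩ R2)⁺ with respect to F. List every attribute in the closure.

R1 ∩ R2 = {Price}.
Price → CustID, IName applies, adding CustID, IName
Price, IName → OrderNo applies, adding OrderNo
OrderNo → CustID, CName applies, adding CName
Closure: {OrderNo, Price, CustID, IName, CName}.

OrderNo, Price, CustID, IName, CName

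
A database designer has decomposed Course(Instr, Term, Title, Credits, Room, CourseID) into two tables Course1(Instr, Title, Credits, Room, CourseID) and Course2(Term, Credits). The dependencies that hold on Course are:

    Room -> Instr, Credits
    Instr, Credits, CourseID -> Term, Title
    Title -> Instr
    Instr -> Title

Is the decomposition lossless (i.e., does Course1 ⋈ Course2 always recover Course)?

Common attributes: Course1 ∩ Course2 = {Credits}.
No dependency enlarges {Credits}, so (Credits)⁺ = {Credits}.
The closure contains neither all of Course1 = {Instr, Title, Credits, Room, CourseID} nor all of Course2 = {Term, Credits}, so the common attributes are not a superkey of either fragment. The join is lossy.

No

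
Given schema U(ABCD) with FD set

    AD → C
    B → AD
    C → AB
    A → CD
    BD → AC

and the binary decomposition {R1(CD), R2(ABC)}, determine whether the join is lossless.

Yes

Common attributes: R1 ∩ R2 = {C}.
Closure of {C}: C → AB applies, adding AB; A → CD applies, adding D. So (C)⁺ = {ABCD}.
This closure contains every attribute of R1, so R1 ∩ R2 → R1. The join is lossless.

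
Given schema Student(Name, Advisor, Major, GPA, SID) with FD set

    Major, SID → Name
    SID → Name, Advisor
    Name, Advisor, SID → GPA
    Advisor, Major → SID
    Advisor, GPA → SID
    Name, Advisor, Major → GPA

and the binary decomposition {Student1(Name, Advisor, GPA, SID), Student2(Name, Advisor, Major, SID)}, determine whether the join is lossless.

Yes

Common attributes: Student1 ∩ Student2 = {Name, Advisor, SID}.
Closure of {Name, Advisor, SID}: Name, Advisor, SID → GPA applies, adding GPA. So (Name, Advisor, SID)⁺ = {Name, Advisor, GPA, SID}.
This closure contains every attribute of Student1, so Student1 ∩ Student2 → Student1. The join is lossless.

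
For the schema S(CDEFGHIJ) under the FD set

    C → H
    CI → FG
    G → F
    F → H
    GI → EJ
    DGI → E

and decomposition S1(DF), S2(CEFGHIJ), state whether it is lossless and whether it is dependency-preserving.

lossy but dependency-preserving

Lossless test: (F)⁺ = {FH}, which is a superkey of neither fragment — lossy.
Dependency preservation: DGI → E is not contained in any single fragment, but the restricted closure of its left-hand side across the fragments still reaches the right-hand side; the remaining FDs each lie inside some fragment. All dependencies are preserved.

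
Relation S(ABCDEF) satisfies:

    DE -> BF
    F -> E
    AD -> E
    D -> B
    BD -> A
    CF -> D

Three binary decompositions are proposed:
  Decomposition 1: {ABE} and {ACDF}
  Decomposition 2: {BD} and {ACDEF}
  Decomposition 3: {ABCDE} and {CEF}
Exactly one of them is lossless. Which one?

Decomposition 2

Decomposition 1: common = {A}, closure = {A} → lossy.
Decomposition 2: common = {D}, closure = {ABDEF} → lossless.
Decomposition 3: common = {CE}, closure = {CE} → lossy.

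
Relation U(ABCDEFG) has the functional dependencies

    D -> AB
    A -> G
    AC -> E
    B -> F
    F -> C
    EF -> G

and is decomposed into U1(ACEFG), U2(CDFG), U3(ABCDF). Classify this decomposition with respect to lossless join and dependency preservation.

lossless and dependency-preserving

Lossless test (chase): Rows 2 and 3 agree on D; apply D→AB and equate their AB entries. Rows 1 and 3 agree on A; apply A→G and equate their G entries. Rows 1 and 2 agree on AC; apply AC→E and equate their E entries. Rows 1 and 3 agree on AC; apply AC→E and equate their E entries. Row 2 is now all distinguished symbols — the join is lossless.
Dependency preservation: every FD's attributes lie within a single fragment, so each can be enforced locally — preserved.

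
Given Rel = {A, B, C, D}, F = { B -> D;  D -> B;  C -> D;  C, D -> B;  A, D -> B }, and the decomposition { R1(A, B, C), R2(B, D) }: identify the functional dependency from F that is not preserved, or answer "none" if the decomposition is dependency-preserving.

B → D lies within R2.
D → B lies within R2.
C → D: restricted closure across fragments reaches D.
C, D → B: restricted closure across fragments reaches B.
A, D → B: restricted closure across fragments reaches B.
Every dependency is enforceable on the fragments, so the decomposition is dependency-preserving.

none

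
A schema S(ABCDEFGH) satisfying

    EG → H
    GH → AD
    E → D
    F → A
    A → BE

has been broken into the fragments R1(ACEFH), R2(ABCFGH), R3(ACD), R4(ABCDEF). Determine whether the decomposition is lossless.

Yes

Chase test. Columns are ABCDEFGH; row i has aⱼ where attribute j ∈ Ri, else bᵢⱼ.
Initial tableau (one row per fragment):
  row 1: a1 b12 a3 b14 a5 a6 b17 a8
  row 2: a1 a2 a3 b24 b25 a6 a7 a8
  row 3: a1 b32 a3 a4 b35 b36 b37 b38
  row 4: a1 a2 a3 a4 a5 a6 b47 b48
Rows 1 and 4 agree on E; apply E→D and equate their D entries.
Rows 1 and 2 agree on A; apply A→BE and equate their BE entries.
Rows 1 and 3 agree on A; apply A→BE and equate their BE entries.
Rows 1 and 2 agree on E; apply E→D and equate their D entries.
Row 2 is now all distinguished symbols — the join is lossless.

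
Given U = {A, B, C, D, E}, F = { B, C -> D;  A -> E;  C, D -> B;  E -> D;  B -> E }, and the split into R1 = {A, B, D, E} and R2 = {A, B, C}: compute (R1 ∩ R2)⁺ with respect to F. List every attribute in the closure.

R1 ∩ R2 = {A, B}.
A → E applies, adding E
E → D applies, adding D
Closure: {A, B, D, E}.

A, B, D, E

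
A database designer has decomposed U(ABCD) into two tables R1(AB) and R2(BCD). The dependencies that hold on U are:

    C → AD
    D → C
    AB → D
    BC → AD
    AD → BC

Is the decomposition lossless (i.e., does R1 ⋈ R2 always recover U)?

Common attributes: R1 ∩ R2 = {B}.
No dependency enlarges {B}, so (B)⁺ = {B}.
The closure contains neither all of R1 = {AB} nor all of R2 = {BCD}, so the common attributes are not a superkey of either fragment. The join is lossy.

No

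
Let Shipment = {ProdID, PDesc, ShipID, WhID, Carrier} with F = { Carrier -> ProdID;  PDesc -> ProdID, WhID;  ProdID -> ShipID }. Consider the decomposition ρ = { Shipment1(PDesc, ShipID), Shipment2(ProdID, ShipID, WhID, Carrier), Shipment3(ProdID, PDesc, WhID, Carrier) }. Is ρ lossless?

Yes

Chase test. Columns are ProdID, PDesc, ShipID, WhID, Carrier; row i has aⱼ where attribute j ∈ Shipmenti, else bᵢⱼ.
Initial tableau (one row per fragment):
  row 1: b11 a2 a3 b14 b15
  row 2: a1 b22 a3 a4 a5
  row 3: a1 a2 b33 a4 a5
Rows 1 and 3 agree on PDesc; apply PDesc→ProdID, WhID and equate their ProdID, WhID entries.
Rows 1 and 3 agree on ProdID; apply ProdID→ShipID and equate their ShipID entries.
Row 3 is now all distinguished symbols — the join is lossless.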